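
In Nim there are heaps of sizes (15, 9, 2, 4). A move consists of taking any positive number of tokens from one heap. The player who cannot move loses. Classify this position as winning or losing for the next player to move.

Nim-sum: 15 ^ 9 ^ 2 ^ 4 = 0.
The nim-sum is 0, so this is a P-position: the player to move is in a losing position under optimal play.

Losing position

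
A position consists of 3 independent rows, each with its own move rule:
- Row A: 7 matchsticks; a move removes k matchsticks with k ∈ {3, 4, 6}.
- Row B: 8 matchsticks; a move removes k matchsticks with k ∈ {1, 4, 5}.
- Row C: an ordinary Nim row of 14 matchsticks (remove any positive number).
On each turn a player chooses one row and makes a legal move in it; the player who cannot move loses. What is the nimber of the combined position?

For row A, compute g(0), g(1), … with moves {3, 4, 6}:
g(0) = mex{} = 0
g(1) = mex{} = 0
g(2) = mex{} = 0
g(3) = mex{0} = 1
g(4) = mex{0} = 1
g(5) = mex{0} = 1
g(6) = mex{0,1} = 2
g(7) = mex{0,1} = 2
So g(7) = 2.
Grundy values for row B (subtraction set {1, 4, 5}):
g(0) = mex{} = 0
g(1) = mex{0} = 1
g(2) = mex{1} = 0
g(3) = mex{0} = 1
g(4) = mex{0,1} = 2
g(5) = mex{0,1,2} = 3
g(6) = mex{0,1,3} = 2
g(7) = mex{0,1,2} = 3
g(8) = mex{1,2,3} = 0
So g(8) = 0.
Row C is a plain Nim row of size 14, so its Grundy value is 14.
By the Sprague-Grundy theorem, the Grundy value of a sum of independent games is the XOR of the component values.
Combined value = 2 XOR 0 XOR 14 = 12.

12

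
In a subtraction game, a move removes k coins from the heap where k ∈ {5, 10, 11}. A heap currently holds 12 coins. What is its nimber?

Compute g(0), g(1), … for moves {5, 10, 11}:
k:     0  1  2  3  4  5  6  7  8  9 10 11 12
g(k):  0  0  0  0  0  1  1  1  1  1  2  2  2
So g(12) = 2.

2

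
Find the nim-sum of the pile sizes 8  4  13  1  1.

Write each in binary and XOR column by column:
  1000  (8)
  0100  (4)
  1101  (13)
  0001  (1)
  0001  (1)
  ----
  0001  (1)

1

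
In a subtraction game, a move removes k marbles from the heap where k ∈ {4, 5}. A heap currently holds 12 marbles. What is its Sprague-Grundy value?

0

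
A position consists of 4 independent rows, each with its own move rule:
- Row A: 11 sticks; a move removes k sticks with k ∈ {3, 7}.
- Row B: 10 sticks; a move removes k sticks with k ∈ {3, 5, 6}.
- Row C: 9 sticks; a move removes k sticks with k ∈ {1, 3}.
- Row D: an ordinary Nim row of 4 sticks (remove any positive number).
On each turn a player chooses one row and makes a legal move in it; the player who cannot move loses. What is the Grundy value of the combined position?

For row A, compute g(0), g(1), … with moves {3, 7}:
k:     0  1  2  3  4  5  6  7  8  9 10 11
g(k):  0  0  0  1  1  1  0  2  2  1  0  0
So g(11) = 0.
Build the Grundy sequence for row B with g(k) = mex{g(k−s) : s ∈ {3, 5, 6}, s ≤ k}:
g(0) = mex{} = 0
g(1) = mex{} = 0
g(2) = mex{} = 0
g(3) = mex{0} = 1
g(4) = mex{0} = 1
g(5) = mex{0} = 1
g(6) = mex{0,1} = 2
g(7) = mex{0,1} = 2
g(8) = mex{0,1} = 2
g(9) = mex{1,2} = 0
g(10) = mex{1,2} = 0
So g(10) = 0.
Build the Grundy sequence for row C with g(k) = mex{g(k−s) : s ∈ {1, 3}, s ≤ k}:
g(0) = mex{} = 0
g(1) = mex{0} = 1
g(2) = mex{1} = 0
g(3) = mex{0} = 1
g(4) = mex{1} = 0
g(5) = mex{0} = 1
g(6) = mex{1} = 0
g(7) = mex{0} = 1
g(8) = mex{1} = 0
g(9) = mex{0} = 1
So g(9) = 1.
Row D is a plain Nim row of size 4, so its Grundy value is 4.
By the Sprague-Grundy theorem, the Grundy value of a sum of independent games is the XOR of the component values.
Combined value = 0 ⊕ 0 ⊕ 1 ⊕ 4 = 5.

5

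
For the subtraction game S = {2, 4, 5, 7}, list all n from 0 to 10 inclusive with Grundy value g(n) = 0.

0, 1, 9, 10

Grundy values for subtraction set {2, 4, 5, 7}:
k:     0  1  2  3  4  5  6  7  8  9 10
g(k):  0  0  1  1  2  2  3  3  4  0  0
The P-positions (g = 0) in 0..10 are 0, 1, 9, 10.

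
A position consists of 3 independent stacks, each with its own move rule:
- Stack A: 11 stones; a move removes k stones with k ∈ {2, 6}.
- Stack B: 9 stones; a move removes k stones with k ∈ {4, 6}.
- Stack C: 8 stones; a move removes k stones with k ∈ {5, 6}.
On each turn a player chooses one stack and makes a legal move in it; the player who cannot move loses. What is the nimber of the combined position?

For stack A, compute g(0), g(1), … with moves {2, 6}:
g(0) = mex{} = 0
g(1) = mex{} = 0
g(2) = mex{0} = 1
g(3) = mex{0} = 1
g(4) = mex{1} = 0
g(5) = mex{1} = 0
g(6) = mex{0} = 1
g(7) = mex{0} = 1
g(8) = mex{1} = 0
g(9) = mex{1} = 0
g(10) = mex{0} = 1
g(11) = mex{0} = 1
So g(11) = 1.
For stack B, compute g(0), g(1), … with moves {4, 6}:
g(0) = mex{} = 0
g(1) = mex{} = 0
g(2) = mex{} = 0
g(3) = mex{} = 0
g(4) = mex{0} = 1
g(5) = mex{0} = 1
g(6) = mex{0} = 1
g(7) = mex{0} = 1
g(8) = mex{0,1} = 2
g(9) = mex{0,1} = 2
So g(9) = 2.
For stack C, compute g(0), g(1), … with moves {5, 6}:
g(0) = mex{} = 0
g(1) = mex{} = 0
g(2) = mex{} = 0
g(3) = mex{} = 0
g(4) = mex{} = 0
g(5) = mex{0} = 1
g(6) = mex{0} = 1
g(7) = mex{0} = 1
g(8) = mex{0} = 1
So g(8) = 1.
By the Sprague-Grundy theorem, the Grundy value of a sum of independent games is the XOR of the component values.
Combined value = 1 XOR 2 XOR 1 = 2.

2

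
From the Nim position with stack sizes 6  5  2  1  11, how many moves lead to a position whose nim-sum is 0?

1

Nim-sum: 6 ⊕ 5 ⊕ 2 ⊕ 1 ⊕ 11 = 11.
The overall nim-sum is X = 11. A stack of size p has a winning move iff p XOR X < p (reduce it to p XOR X).
  6: 6 XOR 11 = 13 ≥ 6 — no move.
  5: 5 XOR 11 = 14 ≥ 5 — no move.
  2: 2 XOR 11 = 9 ≥ 2 — no move.
  1: 1 XOR 11 = 10 ≥ 1 — no move.
  11: 11 XOR 11 = 0 < 11 — winning move (to 0).
That gives 1 winning move.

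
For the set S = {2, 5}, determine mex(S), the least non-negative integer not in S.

0

0 is not in the set, so the mex is 0.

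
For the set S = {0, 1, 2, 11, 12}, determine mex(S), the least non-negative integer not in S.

The values 0, 1, 2 are all present; 3 is the first non-negative integer missing from the set.

3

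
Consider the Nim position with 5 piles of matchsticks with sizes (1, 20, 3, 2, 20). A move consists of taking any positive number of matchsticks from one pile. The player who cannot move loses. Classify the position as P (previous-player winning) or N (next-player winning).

P-position

Nim-sum: 1 ^ 20 ^ 3 ^ 2 ^ 20 = 0.
The nim-sum is 0, so this is a P-position: the player to move is in a losing position under optimal play.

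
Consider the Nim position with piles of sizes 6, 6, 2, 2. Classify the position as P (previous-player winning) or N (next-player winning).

P-position

Nim-sum: 6 ⊕ 6 ⊕ 2 ⊕ 2 = 0.
The nim-sum is 0, so this is a P-position: the player to move is in a losing position under optimal play.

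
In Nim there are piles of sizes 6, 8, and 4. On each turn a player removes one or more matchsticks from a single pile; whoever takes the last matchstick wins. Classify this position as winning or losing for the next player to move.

Compute the nim-sum pairwise:
6 ⊕ 8 = 14
14 ⊕ 4 = 10
The nim-sum is 10 ≠ 0, so this is an N-position: the player to move can win.

Winning position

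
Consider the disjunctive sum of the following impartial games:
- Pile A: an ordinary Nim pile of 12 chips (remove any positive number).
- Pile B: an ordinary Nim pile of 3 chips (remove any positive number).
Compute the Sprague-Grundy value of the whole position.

15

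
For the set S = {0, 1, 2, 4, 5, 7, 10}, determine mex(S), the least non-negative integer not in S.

The values 0, 1, 2 are all present; 3 is the first non-negative integer missing from the set.

3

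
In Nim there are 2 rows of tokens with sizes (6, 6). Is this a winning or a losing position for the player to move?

Losing position

Compute the nim-sum pairwise:
6 XOR 6 = 0
The nim-sum is 0, so this is a P-position: the player to move is in a losing position under optimal play.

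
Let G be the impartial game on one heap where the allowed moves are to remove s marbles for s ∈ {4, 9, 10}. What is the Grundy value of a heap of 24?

2

Grundy values for subtraction set {4, 9, 10}:
k:     0  1  2  3  4  5  6  7  8  9 10 11 12 13 14 15 16 17 18 19 20 21 22 23 24
g(k):  0  0  0  0  1  1  1  1  0  2  2  2  1  3  0  0  0  2  1  1  1  0  0  2  2
So g(24) = 2.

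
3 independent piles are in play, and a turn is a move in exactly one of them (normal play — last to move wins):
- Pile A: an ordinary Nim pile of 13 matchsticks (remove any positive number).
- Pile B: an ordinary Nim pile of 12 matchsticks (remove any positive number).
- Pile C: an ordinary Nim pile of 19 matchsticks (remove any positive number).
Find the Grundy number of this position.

Pile A is a plain Nim pile of size 13, so its Grundy value is 13.
Pile B is a plain Nim pile of size 12, so its Grundy value is 12.
Pile C is a plain Nim pile of size 19, so its Grundy value is 19.
The value of a disjunctive sum is the nim-sum of the parts.
Combined value = 13 ⊕ 12 ⊕ 19 = 18.

18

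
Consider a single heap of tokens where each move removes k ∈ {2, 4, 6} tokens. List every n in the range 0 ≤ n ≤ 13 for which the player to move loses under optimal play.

Compute g(0), g(1), … for moves {2, 4, 6}:
g(0) = mex{} = 0
g(1) = mex{} = 0
g(2) = mex{0} = 1
g(3) = mex{0} = 1
g(4) = mex{0,1} = 2
g(5) = mex{0,1} = 2
g(6) = mex{0,1,2} = 3
g(7) = mex{0,1,2} = 3
g(8) = mex{1,2,3} = 0
g(9) = mex{1,2,3} = 0
g(10) = mex{0,2,3} = 1
g(11) = mex{0,2,3} = 1
g(12) = mex{0,1,3} = 2
g(13) = mex{0,1,3} = 2
The P-positions (g = 0) in 0..13 are 0, 1, 8, 9.

0, 1, 8, 9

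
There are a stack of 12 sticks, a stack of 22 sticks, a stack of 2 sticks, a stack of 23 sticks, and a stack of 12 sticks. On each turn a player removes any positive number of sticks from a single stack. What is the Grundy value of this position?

Nim-sum: 12 ^ 22 ^ 2 ^ 23 ^ 12 = 3.

3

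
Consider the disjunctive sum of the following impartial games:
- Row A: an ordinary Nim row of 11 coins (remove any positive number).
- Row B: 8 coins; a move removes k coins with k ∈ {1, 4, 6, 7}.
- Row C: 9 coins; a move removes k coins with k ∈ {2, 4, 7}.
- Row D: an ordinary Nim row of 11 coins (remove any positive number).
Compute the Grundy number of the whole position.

3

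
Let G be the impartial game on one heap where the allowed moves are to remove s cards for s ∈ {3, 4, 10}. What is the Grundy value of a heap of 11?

Grundy values for subtraction set {3, 4, 10}:
k:     0  1  2  3  4  5  6  7  8  9 10 11
g(k):  0  0  0  1  1  1  2  0  0  0  1  1
So g(11) = 1.

1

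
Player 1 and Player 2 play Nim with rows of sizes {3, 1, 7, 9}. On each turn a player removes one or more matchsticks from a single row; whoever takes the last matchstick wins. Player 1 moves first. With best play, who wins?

Compute the nim-sum pairwise:
3 ⊕ 1 = 2
2 ⊕ 7 = 5
5 ⊕ 9 = 12
The nim-sum is 12 ≠ 0, so this is an N-position: the player to move can win; Player 1 has a winning move.

Player 1 wins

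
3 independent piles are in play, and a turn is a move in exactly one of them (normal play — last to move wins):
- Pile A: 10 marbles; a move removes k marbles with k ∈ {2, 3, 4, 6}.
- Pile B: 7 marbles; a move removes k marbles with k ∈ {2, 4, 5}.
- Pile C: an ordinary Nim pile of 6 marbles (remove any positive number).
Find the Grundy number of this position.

For pile A, compute g(0), g(1), … with moves {2, 3, 4, 6}:
k:     0  1  2  3  4  5  6  7  8  9 10
g(k):  0  0  1  1  2  2  3  3  0  0  1
So g(10) = 1.
For pile B, compute g(0), g(1), … with moves {2, 4, 5}:
g(0) = mex{} = 0
g(1) = mex{} = 0
g(2) = mex{0} = 1
g(3) = mex{0} = 1
g(4) = mex{0,1} = 2
g(5) = mex{0,1} = 2
g(6) = mex{0,1,2} = 3
g(7) = mex{1,2} = 0
So g(7) = 0.
Pile C is a plain Nim pile of size 6, so its Grundy value is 6.
The value of a disjunctive sum is the nim-sum of the parts.
Combined value = 1 ⊕ 0 ⊕ 6 = 7.

7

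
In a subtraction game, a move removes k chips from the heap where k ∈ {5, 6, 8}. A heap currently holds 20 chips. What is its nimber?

1

Compute g(0), g(1), … for moves {5, 6, 8}:
k:     0  1  2  3  4  5  6  7  8  9 10 11 12 13 14 15 16 17 18 19 20
g(k):  0  0  0  0  0  1  1  1  1  1  2  2  2  0  0  0  0  0  1  1  1
So g(20) = 1.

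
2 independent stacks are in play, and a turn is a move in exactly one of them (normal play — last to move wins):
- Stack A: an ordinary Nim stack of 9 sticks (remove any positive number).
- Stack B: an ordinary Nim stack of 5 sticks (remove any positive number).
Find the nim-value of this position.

12

Stack A is a plain Nim stack of size 9, so its Grundy value is 9.
Stack B is a plain Nim stack of size 5, so its Grundy value is 5.
The value of a disjunctive sum is the nim-sum of the parts.
Combined value = 9 XOR 5 = 12.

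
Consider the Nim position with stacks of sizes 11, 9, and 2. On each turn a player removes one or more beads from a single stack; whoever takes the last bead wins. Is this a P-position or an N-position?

Bitwise XOR of the heap sizes:
  1011  (11)
  1001  (9)
  0010  (2)
  ----
  0000  (0)
The nim-sum is 0, so this is a P-position: the player to move is in a losing position under optimal play.

P-position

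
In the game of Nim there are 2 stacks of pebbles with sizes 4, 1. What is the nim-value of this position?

5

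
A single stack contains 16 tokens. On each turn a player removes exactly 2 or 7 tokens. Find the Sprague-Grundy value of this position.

Build the Grundy sequence with g(k) = mex{g(k−s) : s ∈ {2, 7}, s ≤ k}:
k:     0  1  2  3  4  5  6  7  8  9 10 11 12 13 14 15 16
g(k):  0  0  1  1  0  0  1  1  2  0  0  1  1  0  0  1  1
So g(16) = 1.

1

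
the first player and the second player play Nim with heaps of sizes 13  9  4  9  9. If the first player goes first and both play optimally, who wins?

In binary:
  1101  (13)
  1001  (9)
  0100  (4)
  1001  (9)
  1001  (9)
  ----
  0000  (0)
The nim-sum is 0, so this is a P-position: the player to move is in a losing position under optimal play; the first player is about to move from it and so loses — the second player wins.

the second player wins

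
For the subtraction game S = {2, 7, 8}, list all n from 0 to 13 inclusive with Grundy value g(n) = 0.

0, 1, 4, 5, 10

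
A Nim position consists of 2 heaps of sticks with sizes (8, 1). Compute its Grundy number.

Compute the nim-sum pairwise:
8 ^ 1 = 9

9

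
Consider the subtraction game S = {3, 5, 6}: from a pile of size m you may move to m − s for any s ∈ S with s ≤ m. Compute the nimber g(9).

0

Build the Grundy sequence with g(k) = mex{g(k−s) : s ∈ {3, 5, 6}, s ≤ k}:
k:     0  1  2  3  4  5  6  7  8  9
g(k):  0  0  0  1  1  1  2  2  2  0
So g(9) = 0.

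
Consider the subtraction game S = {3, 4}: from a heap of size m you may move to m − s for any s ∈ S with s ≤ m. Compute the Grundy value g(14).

0

Build the Grundy sequence with g(k) = mex{g(k−s) : s ∈ {3, 4}, s ≤ k}:
k:     0  1  2  3  4  5  6  7  8  9 10 11 12 13 14
g(k):  0  0  0  1  1  1  2  0  0  0  1  1  1  2  0
So g(14) = 0.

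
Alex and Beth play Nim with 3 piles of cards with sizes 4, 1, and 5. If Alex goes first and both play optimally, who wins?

Beth wins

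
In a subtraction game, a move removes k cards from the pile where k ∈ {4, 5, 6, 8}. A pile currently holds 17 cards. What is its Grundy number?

Build the Grundy sequence with g(k) = mex{g(k−s) : s ∈ {4, 5, 6, 8}, s ≤ k}:
k:     0  1  2  3  4  5  6  7  8  9 10 11 12 13 14 15 16 17
g(k):  0  0  0  0  1  1  1  1  2  2  2  2  0  0  0  0  1  1
So g(17) = 1.

1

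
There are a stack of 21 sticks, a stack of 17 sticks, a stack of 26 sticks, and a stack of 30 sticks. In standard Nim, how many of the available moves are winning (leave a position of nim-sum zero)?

0

Nim-sum: 21 XOR 17 XOR 26 XOR 30 = 0.
The nim-sum is already 0, so every move leaves a nonzero nim-sum — there are no winning moves.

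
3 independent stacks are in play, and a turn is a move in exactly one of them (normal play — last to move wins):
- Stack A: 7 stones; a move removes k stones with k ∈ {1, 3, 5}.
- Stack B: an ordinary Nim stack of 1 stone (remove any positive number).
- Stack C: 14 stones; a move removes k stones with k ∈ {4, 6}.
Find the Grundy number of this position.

Grundy values for stack A (subtraction set {1, 3, 5}):
g(0) = mex{} = 0
g(1) = mex{0} = 1
g(2) = mex{1} = 0
g(3) = mex{0} = 1
g(4) = mex{1} = 0
g(5) = mex{0} = 1
g(6) = mex{1} = 0
g(7) = mex{0} = 1
So g(7) = 1.
Stack B is a plain Nim stack of size 1, so its Grundy value is 1.
For stack C, compute g(0), g(1), … with moves {4, 6}:
k:     0  1  2  3  4  5  6  7  8  9 10 11 12 13 14
g(k):  0  0  0  0  1  1  1  1  2  2  0  0  0  0  1
So g(14) = 1.
The value of a disjunctive sum is the nim-sum of the parts.
Combined value = 1 ⊕ 1 ⊕ 1 = 1.

1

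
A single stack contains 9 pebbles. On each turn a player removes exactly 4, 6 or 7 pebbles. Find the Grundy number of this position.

2

Compute g(0), g(1), … for moves {4, 6, 7}:
k:     0  1  2  3  4  5  6  7  8  9
g(k):  0  0  0  0  1  1  1  1  2  2
So g(9) = 2.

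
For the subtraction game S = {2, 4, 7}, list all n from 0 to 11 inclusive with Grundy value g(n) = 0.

Build the Grundy sequence with g(k) = mex{g(k−s) : s ∈ {2, 4, 7}, s ≤ k}:
k:     0  1  2  3  4  5  6  7  8  9 10 11
g(k):  0  0  1  1  2  2  0  3  1  0  2  1
The P-positions (g = 0) in 0..11 are 0, 1, 6, 9.

0, 1, 6, 9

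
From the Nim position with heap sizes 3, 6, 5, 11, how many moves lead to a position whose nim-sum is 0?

1

Nim-sum: 3 XOR 6 XOR 5 XOR 11 = 11.
The overall nim-sum is X = 11. A heap of size p has a winning move iff p XOR X < p (reduce it to p XOR X).
  3: 3 XOR 11 = 8 ≥ 3 — no move.
  6: 6 XOR 11 = 13 ≥ 6 — no move.
  5: 5 XOR 11 = 14 ≥ 5 — no move.
  11: 11 XOR 11 = 0 < 11 — winning move (to 0).
That gives 1 winning move.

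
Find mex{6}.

0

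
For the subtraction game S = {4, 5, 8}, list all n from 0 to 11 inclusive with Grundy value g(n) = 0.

0, 1, 2, 3

Grundy values for subtraction set {4, 5, 8}:
g(0) = mex{} = 0
g(1) = mex{} = 0
g(2) = mex{} = 0
g(3) = mex{} = 0
g(4) = mex{0} = 1
g(5) = mex{0} = 1
g(6) = mex{0} = 1
g(7) = mex{0} = 1
g(8) = mex{0,1} = 2
g(9) = mex{0,1} = 2
g(10) = mex{0,1} = 2
g(11) = mex{0,1} = 2
The P-positions (g = 0) in 0..11 are 0, 1, 2, 3.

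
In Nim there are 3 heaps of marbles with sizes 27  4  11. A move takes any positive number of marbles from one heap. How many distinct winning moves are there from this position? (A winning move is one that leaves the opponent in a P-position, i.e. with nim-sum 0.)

1

Compute the nim-sum pairwise:
27 ⊕ 4 = 31
31 ⊕ 11 = 20
The overall nim-sum is X = 20. A heap of size p has a winning move iff p XOR X < p (reduce it to p XOR X).
  27: 27 XOR 20 = 15 < 27 — winning move (to 15).
  4: 4 XOR 20 = 16 ≥ 4 — no move.
  11: 11 XOR 20 = 31 ≥ 11 — no move.
That gives 1 winning move.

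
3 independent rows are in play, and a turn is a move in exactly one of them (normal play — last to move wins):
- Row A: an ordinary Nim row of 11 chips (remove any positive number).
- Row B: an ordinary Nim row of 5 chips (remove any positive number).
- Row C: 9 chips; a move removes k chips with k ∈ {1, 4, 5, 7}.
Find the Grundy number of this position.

Row A is a plain Nim row of size 11, so its Grundy value is 11.
Row B is a plain Nim row of size 5, so its Grundy value is 5.
Build the Grundy sequence for row C with g(k) = mex{g(k−s) : s ∈ {1, 4, 5, 7}, s ≤ k}:
g(0) = mex{} = 0
g(1) = mex{0} = 1
g(2) = mex{1} = 0
g(3) = mex{0} = 1
g(4) = mex{0,1} = 2
g(5) = mex{0,1,2} = 3
g(6) = mex{0,1,3} = 2
g(7) = mex{0,1,2} = 3
g(8) = mex{1,2,3} = 0
g(9) = mex{0,2,3} = 1
So g(9) = 1.
By the Sprague-Grundy theorem, the Grundy value of a sum of independent games is the XOR of the component values.
Combined value = 11 ⊕ 5 ⊕ 1 = 15.

15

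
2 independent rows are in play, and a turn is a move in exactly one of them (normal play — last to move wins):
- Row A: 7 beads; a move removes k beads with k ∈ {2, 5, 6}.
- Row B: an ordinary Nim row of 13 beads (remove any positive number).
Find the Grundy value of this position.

14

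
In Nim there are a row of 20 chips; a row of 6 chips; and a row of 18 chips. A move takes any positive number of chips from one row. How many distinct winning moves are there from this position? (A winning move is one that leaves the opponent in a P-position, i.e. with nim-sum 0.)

0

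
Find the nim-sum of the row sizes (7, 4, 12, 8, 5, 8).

10

Compute the nim-sum pairwise:
7 XOR 4 = 3
3 XOR 12 = 15
15 XOR 8 = 7
7 XOR 5 = 2
2 XOR 8 = 10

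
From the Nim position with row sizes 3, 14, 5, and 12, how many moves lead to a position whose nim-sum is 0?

3

Compute the nim-sum pairwise:
3 ^ 14 = 13
13 ^ 5 = 8
8 ^ 12 = 4
The overall nim-sum is X = 4. A row of size p has a winning move iff p XOR X < p (reduce it to p XOR X).
  3: 3 XOR 4 = 7 ≥ 3 — no move.
  14: 14 XOR 4 = 10 < 14 — winning move (to 10).
  5: 5 XOR 4 = 1 < 5 — winning move (to 1).
  12: 12 XOR 4 = 8 < 12 — winning move (to 8).
That gives 3 winning moves.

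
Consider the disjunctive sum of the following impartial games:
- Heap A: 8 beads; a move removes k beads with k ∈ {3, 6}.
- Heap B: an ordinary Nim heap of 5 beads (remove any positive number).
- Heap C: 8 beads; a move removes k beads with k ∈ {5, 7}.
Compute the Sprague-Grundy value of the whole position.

6

Grundy values for heap A (subtraction set {3, 6}):
g(0) = mex{} = 0
g(1) = mex{} = 0
g(2) = mex{} = 0
g(3) = mex{0} = 1
g(4) = mex{0} = 1
g(5) = mex{0} = 1
g(6) = mex{0,1} = 2
g(7) = mex{0,1} = 2
g(8) = mex{0,1} = 2
So g(8) = 2.
Heap B is a plain Nim heap of size 5, so its Grundy value is 5.
Build the Grundy sequence for heap C with g(k) = mex{g(k−s) : s ∈ {5, 7}, s ≤ k}:
k:     0  1  2  3  4  5  6  7  8
g(k):  0  0  0  0  0  1  1  1  1
So g(8) = 1.
The value of a disjunctive sum is the nim-sum of the parts.
Combined value = 2 XOR 5 XOR 1 = 6.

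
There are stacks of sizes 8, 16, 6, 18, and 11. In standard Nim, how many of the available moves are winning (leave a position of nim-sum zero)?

1

Nim-sum: 8 XOR 16 XOR 6 XOR 18 XOR 11 = 7.
The overall nim-sum is X = 7. A stack of size p has a winning move iff p XOR X < p (reduce it to p XOR X).
  8: 8 XOR 7 = 15 ≥ 8 — no move.
  16: 16 XOR 7 = 23 ≥ 16 — no move.
  6: 6 XOR 7 = 1 < 6 — winning move (to 1).
  18: 18 XOR 7 = 21 ≥ 18 — no move.
  11: 11 XOR 7 = 12 ≥ 11 — no move.
That gives 1 winning move.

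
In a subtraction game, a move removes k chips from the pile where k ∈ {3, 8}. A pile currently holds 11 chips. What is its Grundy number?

0

Build the Grundy sequence with g(k) = mex{g(k−s) : s ∈ {3, 8}, s ≤ k}:
g(0) = mex{} = 0
g(1) = mex{} = 0
g(2) = mex{} = 0
g(3) = mex{0} = 1
g(4) = mex{0} = 1
g(5) = mex{0} = 1
g(6) = mex{1} = 0
g(7) = mex{1} = 0
g(8) = mex{0,1} = 2
g(9) = mex{0} = 1
g(10) = mex{0} = 1
g(11) = mex{1,2} = 0
So g(11) = 0.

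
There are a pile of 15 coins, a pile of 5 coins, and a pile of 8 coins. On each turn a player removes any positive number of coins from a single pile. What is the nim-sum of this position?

2

Compute the nim-sum pairwise:
15 ^ 5 = 10
10 ^ 8 = 2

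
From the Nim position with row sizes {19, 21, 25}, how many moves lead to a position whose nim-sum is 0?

3

Compute the nim-sum pairwise:
19 ^ 21 = 6
6 ^ 25 = 31
The overall nim-sum is X = 31. A row of size p has a winning move iff p XOR X < p (reduce it to p XOR X).
  19: 19 XOR 31 = 12 < 19 — winning move (to 12).
  21: 21 XOR 31 = 10 < 21 — winning move (to 10).
  25: 25 XOR 31 = 6 < 25 — winning move (to 6).
That gives 3 winning moves.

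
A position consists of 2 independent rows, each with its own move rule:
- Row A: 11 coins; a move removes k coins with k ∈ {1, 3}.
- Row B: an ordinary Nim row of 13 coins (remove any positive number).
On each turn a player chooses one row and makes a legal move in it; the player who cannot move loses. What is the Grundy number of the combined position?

For row A, compute g(0), g(1), … with moves {1, 3}:
g(0) = mex{} = 0
g(1) = mex{0} = 1
g(2) = mex{1} = 0
g(3) = mex{0} = 1
g(4) = mex{1} = 0
g(5) = mex{0} = 1
g(6) = mex{1} = 0
g(7) = mex{0} = 1
g(8) = mex{1} = 0
g(9) = mex{0} = 1
g(10) = mex{1} = 0
g(11) = mex{0} = 1
So g(11) = 1.
Row B is a plain Nim row of size 13, so its Grundy value is 13.
The value of a disjunctive sum is the nim-sum of the parts.
Combined value = 1 XOR 13 = 12.

12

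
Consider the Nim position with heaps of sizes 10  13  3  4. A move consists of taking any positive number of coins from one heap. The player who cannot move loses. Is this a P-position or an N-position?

P-position

Nim-sum: 10 ^ 13 ^ 3 ^ 4 = 0.
The nim-sum is 0, so this is a P-position: the player to move is in a losing position under optimal play.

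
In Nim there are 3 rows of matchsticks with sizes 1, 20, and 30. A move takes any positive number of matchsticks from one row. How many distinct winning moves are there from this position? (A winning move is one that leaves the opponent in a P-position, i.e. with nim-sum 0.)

1

Nim-sum: 1 ⊕ 20 ⊕ 30 = 11.
The overall nim-sum is X = 11. A row of size p has a winning move iff p XOR X < p (reduce it to p XOR X).
  1: 1 XOR 11 = 10 ≥ 1 — no move.
  20: 20 XOR 11 = 31 ≥ 20 — no move.
  30: 30 XOR 11 = 21 < 30 — winning move (to 21).
That gives 1 winning move.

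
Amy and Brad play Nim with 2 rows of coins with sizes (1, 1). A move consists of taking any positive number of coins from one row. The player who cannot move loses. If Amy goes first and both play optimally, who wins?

Brad wins

Bitwise XOR of the heap sizes:
  1  (1)
  1  (1)
  -
  0  (0)
The nim-sum is 0, so this is a P-position: the player to move is in a losing position under optimal play; Amy is about to move from it and so loses — Brad wins.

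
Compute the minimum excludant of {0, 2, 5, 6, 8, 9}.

1

0 is in the set but 1 is not, so the mex is 1.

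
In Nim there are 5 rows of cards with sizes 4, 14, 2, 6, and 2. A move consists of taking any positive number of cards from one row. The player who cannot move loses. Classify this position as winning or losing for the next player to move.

Winning position

Nim-sum: 4 ⊕ 14 ⊕ 2 ⊕ 6 ⊕ 2 = 12.
The nim-sum is 12 ≠ 0, so this is an N-position: the player to move can win.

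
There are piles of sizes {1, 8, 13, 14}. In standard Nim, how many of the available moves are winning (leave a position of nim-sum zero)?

3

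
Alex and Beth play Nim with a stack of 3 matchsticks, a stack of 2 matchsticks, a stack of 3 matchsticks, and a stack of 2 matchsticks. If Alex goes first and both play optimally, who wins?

Beth wins

Nim-sum: 3 ^ 2 ^ 3 ^ 2 = 0.
The nim-sum is 0, so this is a P-position: the player to move is in a losing position under optimal play; Alex is about to move from it and so loses — Beth wins.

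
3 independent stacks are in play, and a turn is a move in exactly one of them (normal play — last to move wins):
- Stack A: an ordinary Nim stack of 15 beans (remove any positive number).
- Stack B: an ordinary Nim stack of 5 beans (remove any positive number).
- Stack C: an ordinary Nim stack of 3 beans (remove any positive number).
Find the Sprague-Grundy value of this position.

9

Stack A is a plain Nim stack of size 15, so its Grundy value is 15.
Stack B is a plain Nim stack of size 5, so its Grundy value is 5.
Stack C is a plain Nim stack of size 3, so its Grundy value is 3.
The value of a disjunctive sum is the nim-sum of the parts.
Combined value = 15 XOR 5 XOR 3 = 9.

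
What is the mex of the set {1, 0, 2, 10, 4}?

The values 0, 1, 2 are all present; 3 is the first non-negative integer missing from the set.

3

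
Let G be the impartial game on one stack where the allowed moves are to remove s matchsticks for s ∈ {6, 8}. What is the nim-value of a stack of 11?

Build the Grundy sequence with g(k) = mex{g(k−s) : s ∈ {6, 8}, s ≤ k}:
g(0) = mex{} = 0
g(1) = mex{} = 0
g(2) = mex{} = 0
g(3) = mex{} = 0
g(4) = mex{} = 0
g(5) = mex{} = 0
g(6) = mex{0} = 1
g(7) = mex{0} = 1
g(8) = mex{0} = 1
g(9) = mex{0} = 1
g(10) = mex{0} = 1
g(11) = mex{0} = 1
So g(11) = 1.

1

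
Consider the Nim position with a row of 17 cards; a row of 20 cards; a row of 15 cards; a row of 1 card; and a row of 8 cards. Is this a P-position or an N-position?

Compute the nim-sum pairwise:
17 ^ 20 = 5
5 ^ 15 = 10
10 ^ 1 = 11
11 ^ 8 = 3
The nim-sum is 3 ≠ 0, so this is an N-position: the player to move can win.

N-position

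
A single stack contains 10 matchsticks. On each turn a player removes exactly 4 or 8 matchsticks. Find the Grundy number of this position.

Compute g(0), g(1), … for moves {4, 8}:
g(0) = mex{} = 0
g(1) = mex{} = 0
g(2) = mex{} = 0
g(3) = mex{} = 0
g(4) = mex{0} = 1
g(5) = mex{0} = 1
g(6) = mex{0} = 1
g(7) = mex{0} = 1
g(8) = mex{0,1} = 2
g(9) = mex{0,1} = 2
g(10) = mex{0,1} = 2
So g(10) = 2.

2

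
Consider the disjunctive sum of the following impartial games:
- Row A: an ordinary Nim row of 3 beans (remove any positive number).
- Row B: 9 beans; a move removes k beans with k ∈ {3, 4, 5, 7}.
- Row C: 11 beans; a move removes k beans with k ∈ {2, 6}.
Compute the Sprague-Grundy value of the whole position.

1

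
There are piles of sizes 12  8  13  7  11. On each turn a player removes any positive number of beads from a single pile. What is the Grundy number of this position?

Compute the nim-sum pairwise:
12 ^ 8 = 4
4 ^ 13 = 9
9 ^ 7 = 14
14 ^ 11 = 5

5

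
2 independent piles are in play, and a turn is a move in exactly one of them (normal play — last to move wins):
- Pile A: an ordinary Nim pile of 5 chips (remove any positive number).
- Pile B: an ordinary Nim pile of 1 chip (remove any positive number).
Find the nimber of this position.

Pile A is a plain Nim pile of size 5, so its Grundy value is 5.
Pile B is a plain Nim pile of size 1, so its Grundy value is 1.
The value of a disjunctive sum is the nim-sum of the parts.
Combined value = 5 ⊕ 1 = 4.

4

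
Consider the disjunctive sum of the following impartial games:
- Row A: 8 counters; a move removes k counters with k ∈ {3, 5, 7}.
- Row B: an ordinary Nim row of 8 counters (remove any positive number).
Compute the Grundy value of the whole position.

10

For row A, compute g(0), g(1), … with moves {3, 5, 7}:
g(0) = mex{} = 0
g(1) = mex{} = 0
g(2) = mex{} = 0
g(3) = mex{0} = 1
g(4) = mex{0} = 1
g(5) = mex{0} = 1
g(6) = mex{0,1} = 2
g(7) = mex{0,1} = 2
g(8) = mex{0,1} = 2
So g(8) = 2.
Row B is a plain Nim row of size 8, so its Grundy value is 8.
By the Sprague-Grundy theorem, the Grundy value of a sum of independent games is the XOR of the component values.
Combined value = 2 XOR 8 = 10.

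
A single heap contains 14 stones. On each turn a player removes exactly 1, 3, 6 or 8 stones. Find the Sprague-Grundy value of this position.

1

Build the Grundy sequence with g(k) = mex{g(k−s) : s ∈ {1, 3, 6, 8}, s ≤ k}:
g(0) = mex{} = 0
g(1) = mex{0} = 1
g(2) = mex{1} = 0
g(3) = mex{0} = 1
g(4) = mex{1} = 0
g(5) = mex{0} = 1
g(6) = mex{0,1} = 2
g(7) = mex{0,1,2} = 3
g(8) = mex{0,1,3} = 2
g(9) = mex{1,2} = 0
g(10) = mex{0,3} = 1
g(11) = mex{1,2} = 0
g(12) = mex{0,2} = 1
g(13) = mex{1,3} = 0
g(14) = mex{0,2} = 1
So g(14) = 1.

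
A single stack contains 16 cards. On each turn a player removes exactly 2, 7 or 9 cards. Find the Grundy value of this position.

Compute g(0), g(1), … for moves {2, 7, 9}:
k:     0  1  2  3  4  5  6  7  8  9 10 11 12 13 14 15 16
g(k):  0  0  1  1  0  0  1  1  2  2  3  3  2  2  3  0  0
So g(16) = 0.

0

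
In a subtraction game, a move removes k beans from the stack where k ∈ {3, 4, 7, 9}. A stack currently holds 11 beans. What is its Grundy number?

3

Grundy values for subtraction set {3, 4, 7, 9}:
g(0) = mex{} = 0
g(1) = mex{} = 0
g(2) = mex{} = 0
g(3) = mex{0} = 1
g(4) = mex{0} = 1
g(5) = mex{0} = 1
g(6) = mex{0,1} = 2
g(7) = mex{0,1} = 2
g(8) = mex{0,1} = 2
g(9) = mex{0,1,2} = 3
g(10) = mex{0,1,2} = 3
g(11) = mex{0,1,2} = 3
So g(11) = 3.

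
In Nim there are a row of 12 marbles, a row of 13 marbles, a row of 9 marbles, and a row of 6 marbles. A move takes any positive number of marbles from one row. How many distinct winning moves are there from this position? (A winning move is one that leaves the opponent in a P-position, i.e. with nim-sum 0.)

3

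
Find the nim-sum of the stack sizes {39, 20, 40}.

27

In binary:
  100111  (39)
  010100  (20)
  101000  (40)
  ------
  011011  (27)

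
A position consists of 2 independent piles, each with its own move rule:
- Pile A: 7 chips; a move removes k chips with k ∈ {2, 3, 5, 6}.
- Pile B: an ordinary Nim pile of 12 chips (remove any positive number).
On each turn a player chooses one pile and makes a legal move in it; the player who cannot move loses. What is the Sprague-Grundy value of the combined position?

Build the Grundy sequence for pile A with g(k) = mex{g(k−s) : s ∈ {2, 3, 5, 6}, s ≤ k}:
k:     0  1  2  3  4  5  6  7
g(k):  0  0  1  1  2  2  3  3
So g(7) = 3.
Pile B is a plain Nim pile of size 12, so its Grundy value is 12.
The value of a disjunctive sum is the nim-sum of the parts.
Combined value = 3 ⊕ 12 = 15.

15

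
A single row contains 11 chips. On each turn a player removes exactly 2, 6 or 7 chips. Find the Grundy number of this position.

Build the Grundy sequence with g(k) = mex{g(k−s) : s ∈ {2, 6, 7}, s ≤ k}:
g(0) = mex{} = 0
g(1) = mex{} = 0
g(2) = mex{0} = 1
g(3) = mex{0} = 1
g(4) = mex{1} = 0
g(5) = mex{1} = 0
g(6) = mex{0} = 1
g(7) = mex{0} = 1
g(8) = mex{0,1} = 2
g(9) = mex{1} = 0
g(10) = mex{0,1,2} = 3
g(11) = mex{0} = 1
So g(11) = 1.

1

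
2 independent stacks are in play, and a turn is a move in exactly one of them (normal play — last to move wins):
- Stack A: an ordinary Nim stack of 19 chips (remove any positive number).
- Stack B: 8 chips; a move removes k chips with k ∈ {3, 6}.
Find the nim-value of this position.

17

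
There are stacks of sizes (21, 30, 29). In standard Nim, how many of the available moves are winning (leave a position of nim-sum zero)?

Compute the nim-sum pairwise:
21 ⊕ 30 = 11
11 ⊕ 29 = 22
The overall nim-sum is X = 22. A stack of size p has a winning move iff p XOR X < p (reduce it to p XOR X).
  21: 21 XOR 22 = 3 < 21 — winning move (to 3).
  30: 30 XOR 22 = 8 < 30 — winning move (to 8).
  29: 29 XOR 22 = 11 < 29 — winning move (to 11).
That gives 3 winning moves.

3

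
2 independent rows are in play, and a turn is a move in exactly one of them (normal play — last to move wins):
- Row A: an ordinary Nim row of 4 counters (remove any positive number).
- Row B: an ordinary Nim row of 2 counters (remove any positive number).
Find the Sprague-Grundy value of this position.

6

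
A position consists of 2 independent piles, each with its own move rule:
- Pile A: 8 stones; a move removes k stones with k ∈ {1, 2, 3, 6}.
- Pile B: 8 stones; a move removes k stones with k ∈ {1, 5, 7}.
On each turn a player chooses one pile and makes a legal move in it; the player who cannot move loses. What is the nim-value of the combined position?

Build the Grundy sequence for pile A with g(k) = mex{g(k−s) : s ∈ {1, 2, 3, 6}, s ≤ k}:
k:     0  1  2  3  4  5  6  7  8
g(k):  0  1  2  3  0  1  2  3  0
So g(8) = 0.
Build the Grundy sequence for pile B with g(k) = mex{g(k−s) : s ∈ {1, 5, 7}, s ≤ k}:
k:     0  1  2  3  4  5  6  7  8
g(k):  0  1  0  1  0  1  0  1  0
So g(8) = 0.
The value of a disjunctive sum is the nim-sum of the parts.
Combined value = 0 ⊕ 0 = 0.

0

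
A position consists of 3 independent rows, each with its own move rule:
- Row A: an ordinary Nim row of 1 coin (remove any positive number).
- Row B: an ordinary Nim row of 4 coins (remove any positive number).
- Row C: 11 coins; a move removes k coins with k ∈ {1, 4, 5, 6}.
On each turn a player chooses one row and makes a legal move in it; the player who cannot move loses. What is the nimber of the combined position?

Row A is a plain Nim row of size 1, so its Grundy value is 1.
Row B is a plain Nim row of size 4, so its Grundy value is 4.
For row C, compute g(0), g(1), … with moves {1, 4, 5, 6}:
g(0) = mex{} = 0
g(1) = mex{0} = 1
g(2) = mex{1} = 0
g(3) = mex{0} = 1
g(4) = mex{0,1} = 2
g(5) = mex{0,1,2} = 3
g(6) = mex{0,1,3} = 2
g(7) = mex{0,1,2} = 3
g(8) = mex{0,1,2,3} = 4
g(9) = mex{1,2,3,4} = 0
g(10) = mex{0,2,3} = 1
g(11) = mex{1,2,3} = 0
So g(11) = 0.
By the Sprague-Grundy theorem, the Grundy value of a sum of independent games is the XOR of the component values.
Combined value = 1 XOR 4 XOR 0 = 5.

5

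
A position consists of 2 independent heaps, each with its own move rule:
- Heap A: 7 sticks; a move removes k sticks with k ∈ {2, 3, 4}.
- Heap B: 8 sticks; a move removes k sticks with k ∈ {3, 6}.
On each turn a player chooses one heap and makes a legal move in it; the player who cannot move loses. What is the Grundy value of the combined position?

2

For heap A, compute g(0), g(1), … with moves {2, 3, 4}:
g(0) = mex{} = 0
g(1) = mex{} = 0
g(2) = mex{0} = 1
g(3) = mex{0} = 1
g(4) = mex{0,1} = 2
g(5) = mex{0,1} = 2
g(6) = mex{1,2} = 0
g(7) = mex{1,2} = 0
So g(7) = 0.
Build the Grundy sequence for heap B with g(k) = mex{g(k−s) : s ∈ {3, 6}, s ≤ k}:
k:     0  1  2  3  4  5  6  7  8
g(k):  0  0  0  1  1  1  2  2  2
So g(8) = 2.
By the Sprague-Grundy theorem, the Grundy value of a sum of independent games is the XOR of the component values.
Combined value = 0 XOR 2 = 2.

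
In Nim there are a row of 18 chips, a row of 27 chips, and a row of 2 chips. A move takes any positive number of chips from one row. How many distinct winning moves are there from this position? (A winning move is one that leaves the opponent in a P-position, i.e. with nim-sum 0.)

1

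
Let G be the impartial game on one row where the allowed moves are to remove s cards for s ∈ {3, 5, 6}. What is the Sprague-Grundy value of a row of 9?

0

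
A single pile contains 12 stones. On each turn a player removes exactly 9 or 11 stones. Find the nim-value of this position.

1

Grundy values for subtraction set {9, 11}:
g(0) = mex{} = 0
g(1) = mex{} = 0
g(2) = mex{} = 0
g(3) = mex{} = 0
g(4) = mex{} = 0
g(5) = mex{} = 0
g(6) = mex{} = 0
g(7) = mex{} = 0
g(8) = mex{} = 0
g(9) = mex{0} = 1
g(10) = mex{0} = 1
g(11) = mex{0} = 1
g(12) = mex{0} = 1
So g(12) = 1.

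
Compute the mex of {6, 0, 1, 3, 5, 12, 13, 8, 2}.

The values 0, 1, 2, 3 are all present; 4 is the first non-negative integer missing from the set.

4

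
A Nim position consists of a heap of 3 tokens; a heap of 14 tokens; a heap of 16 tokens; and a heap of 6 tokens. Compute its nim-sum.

Nim-sum: 3 ^ 14 ^ 16 ^ 6 = 27.

27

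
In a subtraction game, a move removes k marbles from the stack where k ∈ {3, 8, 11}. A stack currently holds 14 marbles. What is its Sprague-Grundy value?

2

Grundy values for subtraction set {3, 8, 11}:
k:     0  1  2  3  4  5  6  7  8  9 10 11 12 13 14
g(k):  0  0  0  1  1  1  0  0  2  1  1  3  2  2  2
So g(14) = 2.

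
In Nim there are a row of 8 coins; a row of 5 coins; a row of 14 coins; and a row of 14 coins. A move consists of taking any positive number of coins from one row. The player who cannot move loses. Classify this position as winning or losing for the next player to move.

Compute the nim-sum pairwise:
8 ⊕ 5 = 13
13 ⊕ 14 = 3
3 ⊕ 14 = 13
The nim-sum is 13 ≠ 0, so this is an N-position: the player to move can win.

Winning position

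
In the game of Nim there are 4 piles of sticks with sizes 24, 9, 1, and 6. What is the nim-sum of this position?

22

Compute the nim-sum pairwise:
24 ⊕ 9 = 17
17 ⊕ 1 = 16
16 ⊕ 6 = 22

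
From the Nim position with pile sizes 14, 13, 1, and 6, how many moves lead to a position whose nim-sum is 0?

Nim-sum: 14 ^ 13 ^ 1 ^ 6 = 4.
The overall nim-sum is X = 4. A pile of size p has a winning move iff p XOR X < p (reduce it to p XOR X).
  14: 14 XOR 4 = 10 < 14 — winning move (to 10).
  13: 13 XOR 4 = 9 < 13 — winning move (to 9).
  1: 1 XOR 4 = 5 ≥ 1 — no move.
  6: 6 XOR 4 = 2 < 6 — winning move (to 2).
That gives 3 winning moves.

3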